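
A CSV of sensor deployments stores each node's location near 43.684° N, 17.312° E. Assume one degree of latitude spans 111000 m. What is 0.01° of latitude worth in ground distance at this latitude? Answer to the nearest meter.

1110 meters

Along a meridian 0.01° is 0.01 × 111000 = 1110 m.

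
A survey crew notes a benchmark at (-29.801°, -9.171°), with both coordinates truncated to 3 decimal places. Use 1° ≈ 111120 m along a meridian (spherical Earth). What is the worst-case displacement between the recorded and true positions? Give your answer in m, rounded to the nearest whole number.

147 m

Truncating at 3 decimal places can drop up to a full unit in the last place, so each coordinate may be off by as much as 0.001°.
Latitude error → 0.001 × 111120 = 111.12 m along the meridian.
Longitude error → 0.001 × 111120 × cos 29.801° = 0.001 × 111120 × 0.8678 ≈ 96.4251 m.
Combining orthogonally: (111.12² + 96.4251²)^½ ≈ 147.124 m.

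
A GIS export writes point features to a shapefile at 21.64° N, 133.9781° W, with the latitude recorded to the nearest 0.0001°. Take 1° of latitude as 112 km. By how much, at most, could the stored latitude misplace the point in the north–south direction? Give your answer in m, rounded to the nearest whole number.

6 m

Rounding to 4 decimal places leaves the latitude within ±5e-05° of the true value.
So the N–S error is at most 5e-05 × 112000 = 5.6 m.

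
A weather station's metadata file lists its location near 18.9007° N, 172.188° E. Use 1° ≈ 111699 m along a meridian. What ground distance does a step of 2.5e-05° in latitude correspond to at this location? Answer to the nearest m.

2.5e-05° × 111699 m/° = 2.79248 m.

3 m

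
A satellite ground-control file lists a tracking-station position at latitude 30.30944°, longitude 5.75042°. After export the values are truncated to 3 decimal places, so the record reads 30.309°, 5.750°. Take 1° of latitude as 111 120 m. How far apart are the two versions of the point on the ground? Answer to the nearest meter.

Δlat = 30.30944 − 30.309 = +0.00044°; Δlon = 5.75042 − 5.750 = +0.00042°.
N–S: 0.00044° × 111120 m/° = 48.8928 m.
East–west at this latitude: 0.00042° × 111120 × cos 30.309° ≈ 0.00042 × 95931.7 = 40.2913 m.
Combined displacement = (48.8928² + 40.2913²)^½ ≈ 63.3553 m.

63 meters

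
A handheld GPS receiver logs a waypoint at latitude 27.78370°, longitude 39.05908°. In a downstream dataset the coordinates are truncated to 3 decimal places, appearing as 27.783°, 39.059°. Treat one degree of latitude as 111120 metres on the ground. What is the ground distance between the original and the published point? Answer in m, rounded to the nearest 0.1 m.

78.2 m

Δlat = 27.78370 − 27.783 = +0.00070°; Δlon = 39.05908 − 39.059 = +0.00008°.
North–south shift: 0.00070 × 111120 = 77.784 m.
E–W at 27.783°: 0.00008° × 111120 × cos 27.783° = 0.00008 × 111120 × 0.8847 ≈ 7.8648 m.
Combined displacement = (77.784² + 7.8648²)^½ ≈ 78.1806 m.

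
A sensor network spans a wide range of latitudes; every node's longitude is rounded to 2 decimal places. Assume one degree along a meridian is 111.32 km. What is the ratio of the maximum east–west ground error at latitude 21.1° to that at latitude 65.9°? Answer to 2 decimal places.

Rounding to 2 decimal places leaves the longitude within ±0.005° of the true value.
Error at 21.1° = 0.005° × 111320 × cos 21.1° ≈ 556.6 × 0.9330 = 519.28 m.
Error at 65.9° = 0.005° × 111320 × cos 65.9° ≈ 556.6 × 0.4083 = 227.28 m.
The ratio reduces to cos 21.1° / cos 65.9° = 0.9330/0.4083 ≈ 2.2848.

2.28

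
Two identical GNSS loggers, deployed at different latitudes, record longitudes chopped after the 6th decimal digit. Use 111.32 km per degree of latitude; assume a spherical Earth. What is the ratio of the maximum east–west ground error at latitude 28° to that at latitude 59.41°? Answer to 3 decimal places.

1.735

Truncating at 6 decimal places can drop up to a full unit in the last place, so the longitude may be off by as much as 1e-06°.
At 28°: 1e-06° × 111320 × cos 28° = 1e-06 × 111320 × 0.8829 ≈ 0.09829 m.
At 59.41°: 1e-06° × 111320 × cos 59.41° = 1e-06 × 111320 × 0.5089 ≈ 0.05665 m.
The ratio reduces to cos 28° / cos 59.41° = 0.8829/0.5089 ≈ 1.7350.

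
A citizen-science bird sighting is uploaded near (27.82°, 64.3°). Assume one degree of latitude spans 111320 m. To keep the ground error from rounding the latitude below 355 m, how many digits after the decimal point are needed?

One degree of latitude covers 111320 m.
With N decimal places the half-ulp bound is 0.5·10⁻ᴺ°, or 0.5·10⁻ᴺ × 111320 m on the ground.
Need 0.5 × 111320 × 10⁻ᴺ ≤ 355 → 10⁻ᴺ ≤ 6.378e-03, so N ≥ 2.20.
So 3 decimal places suffice (55.7 m); 2 would allow up to 557 m.

3 decimal places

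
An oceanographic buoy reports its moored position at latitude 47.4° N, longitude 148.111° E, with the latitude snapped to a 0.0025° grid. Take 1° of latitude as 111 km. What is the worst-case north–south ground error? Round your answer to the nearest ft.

With a 0.0025° grid the true value lies within half a step, ±0.0025°/2 = ±0.00125°, of the stored one.
So the N–S error is at most 0.00125 × 111000 = 138.75 m.
In feet: 138.75 m ÷ 0.3048 ≈ 455.22 ft.

455 ft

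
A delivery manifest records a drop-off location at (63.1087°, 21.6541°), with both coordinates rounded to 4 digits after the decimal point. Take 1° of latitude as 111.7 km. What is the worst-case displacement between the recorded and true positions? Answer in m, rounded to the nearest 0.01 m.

Rounding to 4 decimal places leaves each coordinate within ±5e-05° of the true value.
Latitude error → 5e-05 × 111700 = 5.585 m along the meridian.
Longitude error → 5e-05 × 111700 × cos 63.1087° = 5e-05 × 111700 × 0.4523 ≈ 2.52609 m.
The two errors are perpendicular, so the maximum displacement is √(5.585² + 2.52609²) ≈ 6.12971 m.

6.13 m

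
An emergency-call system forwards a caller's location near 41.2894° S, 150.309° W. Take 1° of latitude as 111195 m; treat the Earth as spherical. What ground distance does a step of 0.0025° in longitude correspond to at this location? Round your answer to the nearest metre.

209 metres

0.0025° of longitude at 41.2894° is 0.0025 × 111195 × cos 41.2894° ≈ 0.0025 × 83550.4 = 208.876 m.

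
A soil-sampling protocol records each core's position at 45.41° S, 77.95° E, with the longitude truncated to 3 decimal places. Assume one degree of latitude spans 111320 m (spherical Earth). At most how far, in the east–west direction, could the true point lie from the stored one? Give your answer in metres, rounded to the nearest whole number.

Truncating at 3 decimal places can drop up to a full unit in the last place, so the longitude may be off by as much as 0.001°.
At latitude 45.41° a degree of longitude spans 111320 m × cos 45.41° = 111320 × 0.7020 ≈ 78149.8 m.
Maximum E–W displacement: 0.001 × 78149.8 = 78.1498 m.

78 metres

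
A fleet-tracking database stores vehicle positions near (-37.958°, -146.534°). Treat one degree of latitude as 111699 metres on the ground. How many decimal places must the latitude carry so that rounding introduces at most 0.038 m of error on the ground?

One degree of latitude covers 111699 m.
With N decimal places the half-ulp bound is 0.5·10⁻ᴺ°, or 0.5·10⁻ᴺ × 111699 m on the ground.
Setting 55849.5 × 10⁻ᴺ ≤ 0.038 gives 10ᴺ ≥ 1.47e+06, i.e. N ≥ 6.17.
N = 6 would give 0.0558 m (too coarse); N = 7 gives 0.00558 m ≤ 0.038 m.

7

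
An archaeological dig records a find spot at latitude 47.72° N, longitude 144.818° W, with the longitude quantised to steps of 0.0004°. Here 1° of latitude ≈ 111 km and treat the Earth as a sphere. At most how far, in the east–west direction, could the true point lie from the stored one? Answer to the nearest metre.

With a 0.0004° grid the true value lies within half a step, ±0.0004°/2 = ±0.0002°, of the stored one.
At latitude 47.72° a degree of longitude spans 111000 m × cos 47.72° = 111000 × 0.6728 ≈ 74675.7 m.
East–west error: 0.0002° × 74675.7 m/° ≈ 14.9351 m.

15 metres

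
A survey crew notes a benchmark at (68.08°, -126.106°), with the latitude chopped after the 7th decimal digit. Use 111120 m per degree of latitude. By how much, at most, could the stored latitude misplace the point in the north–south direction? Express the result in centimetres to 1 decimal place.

Truncating at 7 decimal places can drop up to a full unit in the last place, so the latitude may be off by as much as 1e-07°.
So the N–S error is at most 1e-07 × 111120 = 0.011112 m.
That is 0.011112 m = 1.1112 cm.

1.1 centimetres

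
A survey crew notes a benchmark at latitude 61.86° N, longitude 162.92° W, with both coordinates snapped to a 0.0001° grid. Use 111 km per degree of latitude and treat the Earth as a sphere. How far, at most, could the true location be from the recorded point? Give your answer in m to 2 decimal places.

6.14 m

With a 0.0001° grid the true value lies within half a step, ±0.0001°/2 = ±5e-05°, of the stored one.
N–S: 5e-05° × 111000 m/° = 5.55 m.
E–W at 61.86°: 5e-05° × 111000 × cos 61.86° = 5e-05 × 111000 × 0.4716 ≈ 2.61753 m.
Worst case both components are at the extreme and orthogonal: √(5.55² + 2.61753²) ≈ 6.13628 m.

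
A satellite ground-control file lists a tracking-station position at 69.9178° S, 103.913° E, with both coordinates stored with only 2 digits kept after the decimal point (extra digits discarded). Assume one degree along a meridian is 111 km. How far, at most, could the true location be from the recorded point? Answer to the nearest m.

1174 m

Truncating at 2 decimal places can drop up to a full unit in the last place, so each coordinate may be off by as much as 0.01°.
Latitude error → 0.01 × 111000 = 1110 m along the meridian.
Longitude error → 0.01 × 111000 × cos 69.9178° = 0.01 × 111000 × 0.3434 ≈ 381.138 m.
Combining orthogonally: (1110² + 381.138²)^½ ≈ 1173.61 m.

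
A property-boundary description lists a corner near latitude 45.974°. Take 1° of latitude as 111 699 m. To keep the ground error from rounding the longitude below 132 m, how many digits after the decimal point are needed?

3

At 45.974° one degree of longitude covers 111699 × cos 45.974° ≈ 111699 × 0.6950 ≈ 77629.1 m.
N decimal places → at most half a unit in the last place, 0.5 × 10⁻ᴺ° = 77629.1/2 × 10⁻ᴺ m.
Need 0.5 × 77629.1 × 10⁻ᴺ ≤ 132 → 10⁻ᴺ ≤ 3.401e-03, so N ≥ 2.47.
So 3 decimal places suffice (38.8 m); 2 would allow up to 388 m.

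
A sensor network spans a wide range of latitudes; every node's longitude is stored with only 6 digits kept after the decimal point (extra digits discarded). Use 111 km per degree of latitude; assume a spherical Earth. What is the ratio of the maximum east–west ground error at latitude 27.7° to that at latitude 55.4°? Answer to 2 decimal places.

1.56

Truncating at 6 decimal places can drop up to a full unit in the last place, so the longitude may be off by as much as 1e-06°.
Error at 27.7° = 1e-06° × 111000 × cos 27.7° ≈ 0.111 × 0.8854 = 0.098279 m.
Error at 55.4° = 1e-06° × 111000 × cos 55.4° ≈ 0.111 × 0.5678 = 0.063031 m.
The ratio reduces to cos 27.7° / cos 55.4° = 0.8854/0.5678 ≈ 1.5592.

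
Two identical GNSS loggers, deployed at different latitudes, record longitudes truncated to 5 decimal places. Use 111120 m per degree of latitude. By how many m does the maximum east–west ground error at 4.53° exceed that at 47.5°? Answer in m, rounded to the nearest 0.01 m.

Truncating at 5 decimal places can drop up to a full unit in the last place, so the longitude may be off by as much as 1e-05°.
At 4.53°: 1e-05° × 111120 × cos 4.53° = 1e-05 × 111120 × 0.9969 ≈ 1.1077 m.
At 47.5°: 1e-05° × 111120 × cos 47.5° = 1e-05 × 111120 × 0.6756 ≈ 0.75072 m.
So the lower-latitude error exceeds the higher by 1.1077 − 0.75072 = 0.35701 m.

0.36 m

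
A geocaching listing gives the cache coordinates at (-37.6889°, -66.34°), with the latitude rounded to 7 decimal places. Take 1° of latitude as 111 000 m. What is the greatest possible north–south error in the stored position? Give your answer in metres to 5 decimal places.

0.00555 metres

Rounding to 7 decimal places leaves the latitude within ±5e-08° of the true value.
North–south distance: 5e-08° × 111000 m/° = 0.00555 m.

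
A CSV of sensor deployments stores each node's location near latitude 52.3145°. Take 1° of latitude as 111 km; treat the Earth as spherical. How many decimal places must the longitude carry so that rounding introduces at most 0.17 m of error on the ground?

6

At 52.3145° one degree of longitude covers 111000 × cos 52.3145° ≈ 111000 × 0.6113 ≈ 67857.3 m.
N decimal places → at most half a unit in the last place, 0.5 × 10⁻ᴺ° = 67857.3/2 × 10⁻ᴺ m.
Setting 33928.6 × 10⁻ᴺ ≤ 0.17 gives 10ᴺ ≥ 1.996e+05, i.e. N ≥ 5.30.
At 5 places the error can reach 0.339 m, but 6 places keeps it to 0.0339 m.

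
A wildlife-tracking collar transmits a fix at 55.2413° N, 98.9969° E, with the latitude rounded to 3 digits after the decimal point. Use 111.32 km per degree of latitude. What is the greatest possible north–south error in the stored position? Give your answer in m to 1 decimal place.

55.7 m

Rounding to 3 decimal places leaves the latitude within ±0.0005° of the true value.
North–south distance: 0.0005° × 111320 m/° = 55.66 m.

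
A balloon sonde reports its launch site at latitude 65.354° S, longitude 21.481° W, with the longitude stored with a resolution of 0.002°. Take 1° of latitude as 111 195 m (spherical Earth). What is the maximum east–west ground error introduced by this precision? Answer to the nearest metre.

With a 0.002° grid the true value lies within half a step, ±0.002°/2 = ±0.001°, of the stored one.
One degree of longitude at 65.354° is 111195 × cos 65.354° ≈ 111195 × 0.4170 = 46369.5 m.
Maximum E–W displacement: 0.001 × 46369.5 = 46.3695 m.

46 metres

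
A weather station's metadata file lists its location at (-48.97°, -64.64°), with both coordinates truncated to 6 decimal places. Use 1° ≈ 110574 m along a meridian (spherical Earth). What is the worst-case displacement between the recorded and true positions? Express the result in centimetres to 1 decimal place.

13.2 centimetres

Truncating at 6 decimal places can drop up to a full unit in the last place, so each coordinate may be off by as much as 1e-06°.
N–S: 1e-06° × 110574 m/° = 0.110574 m.
Longitude error → 1e-06 × 110574 × cos 48.97° = 1e-06 × 110574 × 0.6565 ≈ 0.0725868 m.
Combining orthogonally: (0.110574² + 0.0725868²)^½ ≈ 0.13227 m.
That is 0.13227 m = 13.227 cm.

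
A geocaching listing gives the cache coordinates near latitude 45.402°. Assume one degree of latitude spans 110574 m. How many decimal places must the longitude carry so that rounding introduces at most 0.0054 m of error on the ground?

7 decimal places

At 45.402° one degree of longitude covers 110574 × cos 45.402° ≈ 110574 × 0.7021 ≈ 77637.1 m.
N decimal places → at most half a unit in the last place, 0.5 × 10⁻ᴺ° = 77637.1/2 × 10⁻ᴺ m.
Setting 38818.6 × 10⁻ᴺ ≤ 0.0054 gives 10ᴺ ≥ 7.189e+06, i.e. N ≥ 6.86.
So 7 decimal places suffice (0.00388 m); 6 would allow up to 0.0388 m.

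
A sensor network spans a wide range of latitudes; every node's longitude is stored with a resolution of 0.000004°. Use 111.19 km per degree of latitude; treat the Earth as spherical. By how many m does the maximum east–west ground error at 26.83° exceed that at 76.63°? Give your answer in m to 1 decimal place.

With a 0.000004° grid the true value lies within half a step, ±0.000004°/2 = ±2e-06°, of the stored one.
At 26.83°: 2e-06° × 111190 × cos 26.83° = 2e-06 × 111190 × 0.8923 ≈ 0.19844 m.
At 76.63°: 2e-06° × 111190 × cos 76.63° = 2e-06 × 111190 × 0.2312 ≈ 0.051423 m.
Difference: 0.19844 − 0.051423 = 0.14702 m.

0.1 m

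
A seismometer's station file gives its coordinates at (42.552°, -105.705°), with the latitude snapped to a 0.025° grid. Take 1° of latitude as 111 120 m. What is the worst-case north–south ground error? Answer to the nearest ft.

4557 ft

With a 0.025° grid the true value lies within half a step, ±0.025°/2 = ±0.0125°, of the stored one.
Along the meridian that is 0.0125° × 111120 m/° = 1389 m.
Converting: 1389 m × 3.2808 ft/m ≈ 4557.1 ft.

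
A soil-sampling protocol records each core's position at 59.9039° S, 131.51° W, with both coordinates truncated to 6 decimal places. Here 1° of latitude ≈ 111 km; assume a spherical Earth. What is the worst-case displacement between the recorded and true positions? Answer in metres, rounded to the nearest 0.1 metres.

Truncating at 6 decimal places can drop up to a full unit in the last place, so each coordinate may be off by as much as 1e-06°.
Latitude error → 1e-06 × 111000 = 0.111 m along the meridian.
Longitude error → 1e-06 × 111000 × cos 59.9039° = 1e-06 × 111000 × 0.5015 ≈ 0.0556612 m.
The two errors are perpendicular, so the maximum displacement is √(0.111² + 0.0556612²) ≈ 0.124174 m.

0.1 metres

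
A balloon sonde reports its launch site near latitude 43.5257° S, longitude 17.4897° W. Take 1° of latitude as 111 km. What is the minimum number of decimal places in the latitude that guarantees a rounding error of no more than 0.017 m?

One degree of latitude covers 111000 m.
With N decimal places the half-ulp bound is 0.5·10⁻ᴺ°, or 0.5·10⁻ᴺ × 111000 m on the ground.
Setting 55500 × 10⁻ᴺ ≤ 0.017 gives 10ᴺ ≥ 3.265e+06, i.e. N ≥ 6.51.
N = 6 would give 0.0555 m (too coarse); N = 7 gives 0.00555 m ≤ 0.017 m.

7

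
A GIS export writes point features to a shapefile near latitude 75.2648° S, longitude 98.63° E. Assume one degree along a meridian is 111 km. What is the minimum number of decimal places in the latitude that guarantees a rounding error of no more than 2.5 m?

One degree of latitude covers 111000 m.
N decimal places → at most half a unit in the last place, 0.5 × 10⁻ᴺ° = 111000/2 × 10⁻ᴺ m.
Need 0.5 × 111000 × 10⁻ᴺ ≤ 2.5 → 10⁻ᴺ ≤ 4.505e-05, so N ≥ 4.35.
So 5 decimal places suffice (0.555 m); 4 would allow up to 5.55 m.

5 decimal places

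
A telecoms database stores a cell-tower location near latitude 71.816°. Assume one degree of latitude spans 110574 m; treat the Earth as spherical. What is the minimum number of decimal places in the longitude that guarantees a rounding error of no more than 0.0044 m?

7 decimal places

At 71.816° one degree of longitude covers 110574 × cos 71.816° ≈ 110574 × 0.3121 ≈ 34506.8 m.
With N decimal places the half-ulp bound is 0.5·10⁻ᴺ°, or 0.5·10⁻ᴺ × 34506.8 m on the ground.
Need 0.5 × 34506.8 × 10⁻ᴺ ≤ 0.0044 → 10⁻ᴺ ≤ 2.550e-07, so N ≥ 6.59.
N = 6 would give 0.0173 m (too coarse); N = 7 gives 0.00173 m ≤ 0.0044 m.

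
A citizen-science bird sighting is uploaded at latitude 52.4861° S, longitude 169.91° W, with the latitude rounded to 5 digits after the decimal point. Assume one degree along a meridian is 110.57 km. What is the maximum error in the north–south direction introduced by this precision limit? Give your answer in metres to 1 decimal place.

0.6 metres

Rounding to 5 decimal places leaves the latitude within ±5e-06° of the true value.
North–south distance: 5e-06° × 110570 m/° = 0.55285 m.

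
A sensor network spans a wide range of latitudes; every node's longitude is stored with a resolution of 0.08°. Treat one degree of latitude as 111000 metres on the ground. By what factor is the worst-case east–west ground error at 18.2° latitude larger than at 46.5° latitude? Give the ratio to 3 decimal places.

With a 0.08° grid the true value lies within half a step, ±0.08°/2 = ±0.04°, of the stored one.
At 18.2°: 0.04° × 111000 × cos 18.2° = 0.04 × 111000 × 0.9500 ≈ 4217.9 m.
Error at 46.5° = 0.04° × 111000 × cos 46.5° ≈ 4440 × 0.6884 = 3056.3 m.
The ratio reduces to cos 18.2° / cos 46.5° = 0.9500/0.6884 ≈ 1.3801.

1.380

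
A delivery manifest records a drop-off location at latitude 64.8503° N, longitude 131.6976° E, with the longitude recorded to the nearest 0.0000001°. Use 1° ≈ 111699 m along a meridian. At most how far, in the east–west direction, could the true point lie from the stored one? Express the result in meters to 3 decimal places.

0.002 meters

Rounding to 7 decimal places leaves the longitude within ±5e-08° of the true value.
At latitude 64.8503° a degree of longitude spans 111699 m × cos 64.8503° = 111699 × 0.4250 ≈ 47470.4 m.
Maximum E–W displacement: 5e-08 × 47470.4 = 0.00237352 m.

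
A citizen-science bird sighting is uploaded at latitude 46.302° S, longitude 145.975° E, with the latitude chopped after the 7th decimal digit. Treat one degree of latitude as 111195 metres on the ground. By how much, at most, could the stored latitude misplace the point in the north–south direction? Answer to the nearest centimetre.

1 centimetres

Truncating at 7 decimal places can drop up to a full unit in the last place, so the latitude may be off by as much as 1e-07°.
North–south distance: 1e-07° × 111195 m/° = 0.0111195 m.
That is 0.0111195 m = 1.1119 cm.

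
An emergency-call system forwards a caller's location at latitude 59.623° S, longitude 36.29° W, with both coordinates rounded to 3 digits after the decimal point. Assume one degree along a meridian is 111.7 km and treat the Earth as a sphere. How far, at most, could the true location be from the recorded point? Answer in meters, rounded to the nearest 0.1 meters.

62.6 meters

Rounding to 3 decimal places leaves each coordinate within ±0.0005° of the true value.
North–south component: 0.0005° × 111700 = 55.85 m.
E–W at 59.623°: 0.0005° × 111700 × cos 59.623° = 0.0005 × 111700 × 0.5057 ≈ 28.2426 m.
The two errors are perpendicular, so the maximum displacement is √(55.85² + 28.2426²) ≈ 62.5849 m.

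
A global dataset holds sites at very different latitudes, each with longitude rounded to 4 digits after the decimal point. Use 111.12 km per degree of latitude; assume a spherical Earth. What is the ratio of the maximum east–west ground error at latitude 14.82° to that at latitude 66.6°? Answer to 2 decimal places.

Rounding to 4 decimal places leaves the longitude within ±5e-05° of the true value.
Error at 14.82° = 5e-05° × 111120 × cos 14.82° ≈ 5.556 × 0.9667 = 5.3712 m.
At 66.6°: 5e-05° × 111120 × cos 66.6° = 5e-05 × 111120 × 0.3971 ≈ 2.2066 m.
Ratio: 5.3712 / 2.2066 = cos 14.82° / cos 66.6° ≈ 2.4342.

2.43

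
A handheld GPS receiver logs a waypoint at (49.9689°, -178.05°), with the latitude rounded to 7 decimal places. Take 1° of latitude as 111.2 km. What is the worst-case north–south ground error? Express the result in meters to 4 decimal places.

Rounding to 7 decimal places leaves the latitude within ±5e-08° of the true value.
So the N–S error is at most 5e-08 × 111200 = 0.00556 m.

0.0056 meters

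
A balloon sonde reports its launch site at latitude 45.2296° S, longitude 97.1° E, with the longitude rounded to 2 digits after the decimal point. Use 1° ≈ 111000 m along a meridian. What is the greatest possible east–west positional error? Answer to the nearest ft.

1282 ft

Rounding to 2 decimal places leaves the longitude within ±0.005° of the true value.
Parallels shrink by cos φ, so at 45.2296° a degree of longitude is 111000 × 0.7043 ≈ 78173.7 m.
Maximum E–W displacement: 0.005 × 78173.7 = 390.868 m.
In feet: 390.868 m ÷ 0.3048 ≈ 1282.4 ft.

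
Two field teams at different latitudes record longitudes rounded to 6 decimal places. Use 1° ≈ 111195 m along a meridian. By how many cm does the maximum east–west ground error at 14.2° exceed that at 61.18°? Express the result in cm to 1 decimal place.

2.7 cm

Rounding to 6 decimal places leaves the longitude within ±5e-07° of the true value.
At 14.2°: 5e-07° × 111195 × cos 14.2° = 5e-07 × 111195 × 0.9694 ≈ 0.053899 m.
Error at 61.18° = 5e-07° × 111195 × cos 61.18° ≈ 0.055597 × 0.4821 = 0.026801 m.
So the lower-latitude error exceeds the higher by 0.053899 − 0.026801 = 0.027097 m.
That is 0.0270974 m = 2.7097 cm.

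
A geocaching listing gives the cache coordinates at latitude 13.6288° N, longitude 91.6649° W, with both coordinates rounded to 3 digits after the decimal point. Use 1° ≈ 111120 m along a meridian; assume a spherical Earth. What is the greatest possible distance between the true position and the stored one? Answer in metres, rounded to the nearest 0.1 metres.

Rounding to 3 decimal places leaves each coordinate within ±0.0005° of the true value.
North–south component: 0.0005° × 111120 = 55.56 m.
Longitude error → 0.0005 × 111120 × cos 13.6288° = 0.0005 × 111120 × 0.9718 ≈ 53.9956 m.
Combining orthogonally: (55.56² + 53.9956²)^½ ≈ 77.4754 m.

77.5 metres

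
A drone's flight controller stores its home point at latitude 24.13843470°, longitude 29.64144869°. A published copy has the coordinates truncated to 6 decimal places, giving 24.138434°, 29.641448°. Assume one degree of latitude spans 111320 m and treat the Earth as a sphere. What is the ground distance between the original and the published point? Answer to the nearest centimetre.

10 centimetres

Δlat = 24.13843470 − 24.138434 = +0.00000070°; Δlon = 29.64144869 − 29.641448 = +0.00000069°.
North–south shift: 0.00000070 × 111320 = 0.077924 m.
E–W at 24.1384°: 0.00000069° × 111320 × cos 24.1384° = 0.00000069 × 111320 × 0.9126 ≈ 0.0700945 m.
Hypotenuse of the two orthogonal shifts: √(0.077924² + 0.0700945²) = 0.104811 m.
That is 0.104811 m = 10.481 cm.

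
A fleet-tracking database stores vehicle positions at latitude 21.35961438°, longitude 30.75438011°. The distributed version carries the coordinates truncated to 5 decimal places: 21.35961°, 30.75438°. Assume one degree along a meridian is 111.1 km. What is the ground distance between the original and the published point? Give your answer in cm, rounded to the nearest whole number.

49 cm

Δlat = 21.35961438 − 21.35961 = +0.00000438°; Δlon = 30.75438011 − 30.75438 = +0.00000011°.
North–south shift: 0.00000438 × 111100 = 0.486618 m.
East–west at this latitude: 0.00000011° × 111100 × cos 21.3596° ≈ 0.00000011 × 103469 = 0.0113816 m.
Combined displacement = (0.486618² + 0.0113816²)^½ ≈ 0.486751 m.
That is 0.486751 m = 48.675 cm.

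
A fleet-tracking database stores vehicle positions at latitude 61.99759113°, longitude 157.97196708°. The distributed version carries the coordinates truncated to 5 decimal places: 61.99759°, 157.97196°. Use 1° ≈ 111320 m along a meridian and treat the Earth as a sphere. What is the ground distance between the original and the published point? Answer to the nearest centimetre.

39 centimetres

Δlat = 61.99759113 − 61.99759 = +0.00000113°; Δlon = 157.97196708 − 157.97196 = +0.00000708°.
North–south shift: 0.00000113 × 111320 = 0.125792 m.
East–west at this latitude: 0.00000708° × 111320 × cos 61.9976° ≈ 0.00000708 × 52265.7 = 0.370041 m.
Combined displacement = (0.125792² + 0.370041²)^½ ≈ 0.390838 m.
That is 0.390838 m = 39.084 cm.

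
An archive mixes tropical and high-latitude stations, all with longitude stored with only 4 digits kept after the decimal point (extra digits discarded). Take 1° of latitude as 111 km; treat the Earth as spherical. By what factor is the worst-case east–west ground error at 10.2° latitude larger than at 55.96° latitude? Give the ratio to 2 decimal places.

1.76

Truncating at 4 decimal places can drop up to a full unit in the last place, so the longitude may be off by as much as 0.0001°.
Error at 10.2° = 0.0001° × 111000 × cos 10.2° ≈ 11.1 × 0.9842 = 10.925 m.
Error at 55.96° = 0.0001° × 111000 × cos 55.96° ≈ 11.1 × 0.5598 = 6.2135 m.
The ratio reduces to cos 10.2° / cos 55.96° = 0.9842/0.5598 ≈ 1.7582.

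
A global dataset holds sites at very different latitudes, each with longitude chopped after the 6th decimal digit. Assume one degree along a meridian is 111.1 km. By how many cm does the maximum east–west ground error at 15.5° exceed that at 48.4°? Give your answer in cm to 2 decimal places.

3.33 cm

Truncating at 6 decimal places can drop up to a full unit in the last place, so the longitude may be off by as much as 1e-06°.
Error at 15.5° = 1e-06° × 111100 × cos 15.5° ≈ 0.1111 × 0.9636 = 0.10706 m.
Error at 48.4° = 1e-06° × 111100 × cos 48.4° ≈ 0.1111 × 0.6639 = 0.073762 m.
Difference: 0.10706 − 0.073762 = 0.033297 m.
That is 0.0332971 m = 3.3297 cm.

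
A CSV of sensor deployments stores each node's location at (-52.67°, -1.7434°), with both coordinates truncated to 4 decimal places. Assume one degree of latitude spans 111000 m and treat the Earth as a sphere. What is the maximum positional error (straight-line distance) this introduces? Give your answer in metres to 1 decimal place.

Truncating at 4 decimal places can drop up to a full unit in the last place, so each coordinate may be off by as much as 0.0001°.
Latitude error → 0.0001 × 111000 = 11.1 m along the meridian.
Longitude error → 0.0001 × 111000 × cos 52.67° = 0.0001 × 111000 × 0.6064 ≈ 6.73109 m.
Worst case both components are at the extreme and orthogonal: √(11.1² + 6.73109²) ≈ 12.9814 m.

13.0 metres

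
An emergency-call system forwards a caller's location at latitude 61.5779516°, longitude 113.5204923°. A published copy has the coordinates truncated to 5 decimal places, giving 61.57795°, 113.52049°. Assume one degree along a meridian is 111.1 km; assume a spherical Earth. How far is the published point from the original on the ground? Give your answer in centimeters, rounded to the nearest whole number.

22 centimeters

Δlat = 61.5779516 − 61.57795 = +0.0000016°; Δlon = 113.5204923 − 113.52049 = +0.0000023°.
North–south shift: 0.0000016 × 111100 = 0.17776 m.
E–W at 61.578°: 0.0000023° × 111100 × cos 61.578° = 0.0000023 × 111100 × 0.4760 ≈ 0.121623 m.
Combined displacement = (0.17776² + 0.121623²)^½ ≈ 0.215385 m.
That is 0.215385 m = 21.539 cm.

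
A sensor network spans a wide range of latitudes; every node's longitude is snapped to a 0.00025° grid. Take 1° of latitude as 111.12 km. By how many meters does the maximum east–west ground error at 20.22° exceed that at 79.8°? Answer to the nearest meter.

11 meters

With a 0.00025° grid the true value lies within half a step, ±0.00025°/2 = ±0.000125°, of the stored one.
Error at 20.22° = 0.000125° × 111120 × cos 20.22° ≈ 13.89 × 0.9384 = 13.034 m.
Error at 79.8° = 0.000125° × 111120 × cos 79.8° ≈ 13.89 × 0.1771 = 2.4597 m.
So the lower-latitude error exceeds the higher by 13.034 − 2.4597 = 10.574 m.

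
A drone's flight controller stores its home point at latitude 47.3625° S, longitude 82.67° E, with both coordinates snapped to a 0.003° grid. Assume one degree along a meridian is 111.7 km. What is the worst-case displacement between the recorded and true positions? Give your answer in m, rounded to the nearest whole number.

With a 0.003° grid the true value lies within half a step, ±0.003°/2 = ±0.0015°, of the stored one.
North–south component: 0.0015° × 111700 = 167.55 m.
East–west component at 47.3625°: 0.0015° × 111700 × cos 47.3625° ≈ 0.0015 × 75660.8 ≈ 113.491 m.
The two errors are perpendicular, so the maximum displacement is √(167.55² + 113.491²) ≈ 202.369 m.

202 m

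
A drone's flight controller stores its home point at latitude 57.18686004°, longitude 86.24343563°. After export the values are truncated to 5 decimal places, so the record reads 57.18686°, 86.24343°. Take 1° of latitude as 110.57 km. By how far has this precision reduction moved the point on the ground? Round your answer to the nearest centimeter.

The latitude changed by +0.00000004° and the longitude by +0.00000563°.
North–south shift: 0.00000004 × 110570 = 0.0044228 m.
East–west at this latitude: 0.00000563° × 110570 × cos 57.1869° ≈ 0.00000563 × 59918 = 0.337338 m.
Combined displacement = (0.0044228² + 0.337338²)^½ ≈ 0.337367 m.
That is 0.337367 m = 33.737 cm.

34 centimeters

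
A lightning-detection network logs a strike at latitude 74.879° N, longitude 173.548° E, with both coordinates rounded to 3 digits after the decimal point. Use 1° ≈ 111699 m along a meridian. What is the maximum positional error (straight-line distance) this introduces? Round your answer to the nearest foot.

189 feet

Rounding to 3 decimal places leaves each coordinate within ±0.0005° of the true value.
Latitude error → 0.0005 × 111699 = 55.8495 m along the meridian.
East–west component at 74.879°: 0.0005° × 111699 × cos 74.879° ≈ 0.0005 × 29137.6 ≈ 14.5688 m.
Worst case both components are at the extreme and orthogonal: √(55.8495² + 14.5688²) ≈ 57.7184 m.
Converting: 57.7184 m × 3.2808 ft/m ≈ 189.36 ft.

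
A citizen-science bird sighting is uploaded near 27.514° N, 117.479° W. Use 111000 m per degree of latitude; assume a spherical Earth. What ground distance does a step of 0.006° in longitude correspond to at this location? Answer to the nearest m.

591 m

0.006° of longitude at 27.514° is 0.006 × 111000 × cos 27.514° ≈ 0.006 × 98445.7 = 590.674 m.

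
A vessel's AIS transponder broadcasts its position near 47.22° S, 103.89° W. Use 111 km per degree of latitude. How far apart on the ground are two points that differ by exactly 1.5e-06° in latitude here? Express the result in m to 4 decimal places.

0.1665 m

1.5e-06° × 111000 m/° = 0.1665 m.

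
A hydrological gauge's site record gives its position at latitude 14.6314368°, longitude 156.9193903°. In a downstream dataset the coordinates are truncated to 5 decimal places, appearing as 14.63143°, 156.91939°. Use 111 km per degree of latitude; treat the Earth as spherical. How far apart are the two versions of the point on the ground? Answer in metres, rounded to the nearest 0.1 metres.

Δlat = 14.6314368 − 14.63143 = +0.0000068°; Δlon = 156.9193903 − 156.91939 = +0.0000003°.
North–south shift: 0.0000068 × 111000 = 0.7548 m.
East–west at this latitude: 0.0000003° × 111000 × cos 14.6314° ≈ 0.0000003 × 107400 = 0.0322201 m.
Distance: √(0.7548² + 0.0322201²) ≈ 0.755487 m.

0.8 metres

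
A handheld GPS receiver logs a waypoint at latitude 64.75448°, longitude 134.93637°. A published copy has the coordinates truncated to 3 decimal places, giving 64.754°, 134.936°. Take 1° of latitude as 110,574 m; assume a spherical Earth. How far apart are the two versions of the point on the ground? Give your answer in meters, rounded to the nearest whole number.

56 meters

Δlat = 64.75448 − 64.754 = +0.00048°; Δlon = 134.93637 − 134.936 = +0.00037°.
North–south shift: 0.00048 × 110574 = 53.0755 m.
E–W at 64.754°: 0.00037° × 110574 × cos 64.754° = 0.00037 × 110574 × 0.4265 ≈ 17.4494 m.
Hypotenuse of the two orthogonal shifts: √(53.0755² + 17.4494²) = 55.8703 m.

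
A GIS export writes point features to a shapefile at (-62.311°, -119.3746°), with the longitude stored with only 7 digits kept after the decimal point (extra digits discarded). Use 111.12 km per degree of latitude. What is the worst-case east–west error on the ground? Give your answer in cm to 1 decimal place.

Truncating at 7 decimal places can drop up to a full unit in the last place, so the longitude may be off by as much as 1e-07°.
Parallels shrink by cos φ, so at 62.311° a degree of longitude is 111120 × 0.4647 ≈ 51634.4 m.
Maximum E–W displacement: 1e-07 × 51634.4 = 0.00516344 m.
That is 0.00516344 m = 0.51634 cm.

0.5 cm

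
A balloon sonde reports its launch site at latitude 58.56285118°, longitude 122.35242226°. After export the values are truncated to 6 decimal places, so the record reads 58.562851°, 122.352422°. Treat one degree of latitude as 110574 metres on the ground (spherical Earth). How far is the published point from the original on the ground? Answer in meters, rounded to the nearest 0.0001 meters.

Δlat = 58.56285118 − 58.562851 = +0.00000018°; Δlon = 122.35242226 − 122.352422 = +0.00000026°.
N–S: 0.00000018° × 110574 m/° = 0.0199033 m.
E–W at 58.5629°: 0.00000026° × 110574 × cos 58.5629° = 0.00000026 × 110574 × 0.5216 ≈ 0.0149945 m.
Hypotenuse of the two orthogonal shifts: √(0.0199033² + 0.0149945²) = 0.0249194 m.

0.0249 meters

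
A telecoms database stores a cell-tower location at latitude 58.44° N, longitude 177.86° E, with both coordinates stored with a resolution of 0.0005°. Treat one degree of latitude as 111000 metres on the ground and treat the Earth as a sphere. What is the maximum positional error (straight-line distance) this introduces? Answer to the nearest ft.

With a 0.0005° grid the true value lies within half a step, ±0.0005°/2 = ±0.00025°, of the stored one.
North–south component: 0.00025° × 111000 = 27.75 m.
Longitude error → 0.00025 × 111000 × cos 58.44° = 0.00025 × 111000 × 0.5234 ≈ 14.5241 m.
Worst case both components are at the extreme and orthogonal: √(27.75² + 14.5241²) ≈ 31.3211 m.
In feet: 31.3211 m ÷ 0.3048 ≈ 102.76 ft.

103 ft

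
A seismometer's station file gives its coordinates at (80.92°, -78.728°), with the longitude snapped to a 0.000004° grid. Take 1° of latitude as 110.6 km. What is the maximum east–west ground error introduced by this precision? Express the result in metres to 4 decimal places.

0.0349 metres

With a 0.000004° grid the true value lies within half a step, ±0.000004°/2 = ±2e-06°, of the stored one.
One degree of longitude at 80.92° is 110600 × cos 80.92° ≈ 110600 × 0.1578 = 17454.2 m.
East–west error: 2e-06° × 17454.2 m/° ≈ 0.0349083 m.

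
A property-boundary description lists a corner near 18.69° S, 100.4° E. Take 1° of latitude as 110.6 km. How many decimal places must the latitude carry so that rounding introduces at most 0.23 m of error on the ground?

6

One degree of latitude covers 110600 m.
N decimal places → at most half a unit in the last place, 0.5 × 10⁻ᴺ° = 110600/2 × 10⁻ᴺ m.
Setting 55300 × 10⁻ᴺ ≤ 0.23 gives 10ᴺ ≥ 2.404e+05, i.e. N ≥ 5.38.
N = 5 would give 0.553 m (too coarse); N = 6 gives 0.0553 m ≤ 0.23 m.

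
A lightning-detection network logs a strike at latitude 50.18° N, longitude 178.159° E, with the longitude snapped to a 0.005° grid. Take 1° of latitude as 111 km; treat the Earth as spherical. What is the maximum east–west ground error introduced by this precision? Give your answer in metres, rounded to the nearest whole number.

With a 0.005° grid the true value lies within half a step, ±0.005°/2 = ±0.0025°, of the stored one.
One degree of longitude at 50.18° is 111000 × cos 50.18° ≈ 111000 × 0.6404 = 71081.9 m.
So at most 0.0025° × 71081.9 ≈ 177.705 m east–west.

178 metres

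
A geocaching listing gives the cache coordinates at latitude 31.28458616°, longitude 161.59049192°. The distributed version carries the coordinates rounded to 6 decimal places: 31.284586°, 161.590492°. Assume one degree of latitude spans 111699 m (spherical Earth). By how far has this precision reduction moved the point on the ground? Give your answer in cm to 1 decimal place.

1.9 cm

The latitude changed by +0.00000016° and the longitude by -0.00000008°.
N–S: 0.00000016° × 111699 m/° = 0.0178718 m.
East–west at this latitude: -0.00000008° × 111699 × cos 31.2846° ≈ -0.00000008 × 95457.8 = -0.00763663 m.
Distance: √(0.0178718² + 0.00763663²) ≈ 0.019435 m.
That is 0.019435 m = 1.9435 cm.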